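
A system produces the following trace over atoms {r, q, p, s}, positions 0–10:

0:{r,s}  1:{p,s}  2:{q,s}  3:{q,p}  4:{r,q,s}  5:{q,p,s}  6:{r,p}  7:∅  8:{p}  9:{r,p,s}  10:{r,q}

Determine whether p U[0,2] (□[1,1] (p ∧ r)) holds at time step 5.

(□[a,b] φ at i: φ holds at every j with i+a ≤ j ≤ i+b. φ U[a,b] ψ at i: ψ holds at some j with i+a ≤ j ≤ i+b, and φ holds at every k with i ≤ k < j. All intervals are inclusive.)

Need some j in [5,7] with □[1,1] (p ∧ r), and p at every k in [5,j-1].
  j=5: □[1,1] (p ∧ r) holds; no prefix to check → satisfied.

Holds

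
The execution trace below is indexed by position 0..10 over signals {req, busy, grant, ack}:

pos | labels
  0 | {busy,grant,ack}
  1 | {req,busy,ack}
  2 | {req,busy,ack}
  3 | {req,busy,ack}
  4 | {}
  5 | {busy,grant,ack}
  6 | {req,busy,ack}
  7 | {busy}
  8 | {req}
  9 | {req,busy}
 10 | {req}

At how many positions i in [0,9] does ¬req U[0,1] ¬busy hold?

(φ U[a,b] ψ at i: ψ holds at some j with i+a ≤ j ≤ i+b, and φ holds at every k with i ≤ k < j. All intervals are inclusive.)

Evaluate at each i in [0,9]:
  i=0: ✗ (no rhs in [0,1])
  i=1: ✗ (no rhs in [1,2])
  i=2: ✗ (no rhs in [2,3])
  i=3: ✗ (lhs fails at k=3 before rhs at j=4)
  i=4: ✓ (rhs at j=4)
  i=5: ✗ (no rhs in [5,6])
  i=6: ✗ (no rhs in [6,7])
  i=7: ✓ (rhs at j=8; lhs holds on [7,7])
  i=8: ✓ (rhs at j=8)
  i=9: ✗ (lhs fails at k=9 before rhs at j=10)
Positions where it holds: {4, 7, 8} → 3.

3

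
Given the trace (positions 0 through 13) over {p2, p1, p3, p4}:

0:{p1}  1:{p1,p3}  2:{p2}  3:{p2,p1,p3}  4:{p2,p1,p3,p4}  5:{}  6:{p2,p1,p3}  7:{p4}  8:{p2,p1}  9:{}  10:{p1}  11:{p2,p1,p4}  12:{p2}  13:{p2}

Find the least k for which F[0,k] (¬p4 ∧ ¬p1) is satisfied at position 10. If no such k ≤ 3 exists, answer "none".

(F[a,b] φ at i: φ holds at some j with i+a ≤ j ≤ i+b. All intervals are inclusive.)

2

Scan j = 10,11,… for (¬p4 ∧ ¬p1):
  j=10: fails
  j=11: fails
  j=12: holds
First hit at j=12, so smallest k = 12-10 = 2.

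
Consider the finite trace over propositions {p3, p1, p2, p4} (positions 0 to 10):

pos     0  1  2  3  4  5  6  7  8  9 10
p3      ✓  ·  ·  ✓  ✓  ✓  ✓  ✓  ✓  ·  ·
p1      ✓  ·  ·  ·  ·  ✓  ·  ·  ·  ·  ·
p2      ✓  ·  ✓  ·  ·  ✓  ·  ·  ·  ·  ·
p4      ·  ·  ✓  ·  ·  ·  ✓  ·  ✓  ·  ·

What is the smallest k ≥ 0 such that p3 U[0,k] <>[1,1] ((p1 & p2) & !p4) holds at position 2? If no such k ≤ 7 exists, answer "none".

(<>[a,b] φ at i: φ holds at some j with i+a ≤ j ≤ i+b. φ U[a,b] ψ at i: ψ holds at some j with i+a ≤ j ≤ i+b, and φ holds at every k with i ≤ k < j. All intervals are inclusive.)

none

Need earliest j ≥ 2 with <>[1,1] ((p1 & p2) & !p4), and p3 at every k in [2,j-1].
  j=2: rhs fails.
  j=3: rhs fails.
  j=4: rhs holds but lhs fails at k=2.
  j=5: rhs fails.
  j=6: rhs fails.
  j=7: rhs fails.
  j=8: rhs fails.
  j=9: rhs fails.
No witness within the range → none.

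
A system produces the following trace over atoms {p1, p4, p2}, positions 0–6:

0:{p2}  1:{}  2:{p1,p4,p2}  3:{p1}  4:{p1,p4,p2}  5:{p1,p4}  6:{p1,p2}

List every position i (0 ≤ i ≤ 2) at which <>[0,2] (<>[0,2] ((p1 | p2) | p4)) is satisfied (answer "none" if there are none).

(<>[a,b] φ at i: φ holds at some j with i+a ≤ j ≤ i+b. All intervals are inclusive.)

0, 1, 2

Evaluate at each i in [0,2]:
  i=0: ✓ (witness j=0)
  i=1: ✓ (witness j=1)
  i=2: ✓ (witness j=2)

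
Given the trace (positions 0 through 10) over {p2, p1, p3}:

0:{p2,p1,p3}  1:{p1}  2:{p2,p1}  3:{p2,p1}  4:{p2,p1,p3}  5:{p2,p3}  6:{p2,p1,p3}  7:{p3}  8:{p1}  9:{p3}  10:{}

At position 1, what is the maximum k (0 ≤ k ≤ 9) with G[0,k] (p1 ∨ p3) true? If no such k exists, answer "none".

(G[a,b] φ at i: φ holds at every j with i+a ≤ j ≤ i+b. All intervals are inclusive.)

8

(p1 ∨ p3) must hold from j=1 onward; find where it first fails.
  j=1: holds
  j=2: holds
  j=3: holds
  j=4: holds
  j=5: holds
  j=6: holds
  j=7: holds
  j=8: holds
  j=9: holds
  j=10: fails
Holds on [1,9], so largest k = 8.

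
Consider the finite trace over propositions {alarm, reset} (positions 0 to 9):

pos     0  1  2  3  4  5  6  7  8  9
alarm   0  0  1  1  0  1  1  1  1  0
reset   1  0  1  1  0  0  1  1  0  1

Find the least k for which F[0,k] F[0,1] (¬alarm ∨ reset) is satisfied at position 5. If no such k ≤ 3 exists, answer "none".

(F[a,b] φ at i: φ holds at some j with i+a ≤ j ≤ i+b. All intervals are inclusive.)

Scan j = 5,6,… for F[0,1] (¬alarm ∨ reset):
  j=5: holds
First hit at j=5, so smallest k = 5-5 = 0.

0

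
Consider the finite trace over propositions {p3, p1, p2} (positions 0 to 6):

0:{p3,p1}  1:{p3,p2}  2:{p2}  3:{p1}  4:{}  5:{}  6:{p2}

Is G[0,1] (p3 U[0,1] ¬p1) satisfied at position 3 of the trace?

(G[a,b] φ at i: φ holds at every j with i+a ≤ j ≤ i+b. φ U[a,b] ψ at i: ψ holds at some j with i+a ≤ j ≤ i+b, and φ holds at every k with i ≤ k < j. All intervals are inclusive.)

Check (p3 U[0,1] ¬p1) at every j in [3,4]:
  j=3: fails
  j=4: holds
Fails at j=3 → formula fails.

False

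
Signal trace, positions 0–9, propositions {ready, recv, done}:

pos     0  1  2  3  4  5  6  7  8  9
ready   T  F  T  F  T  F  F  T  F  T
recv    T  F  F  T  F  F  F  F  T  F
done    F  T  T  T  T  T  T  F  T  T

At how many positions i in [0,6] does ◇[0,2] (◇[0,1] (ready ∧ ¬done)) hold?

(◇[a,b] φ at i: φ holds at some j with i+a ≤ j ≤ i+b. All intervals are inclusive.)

Evaluate at each i in [0,6]:
  i=0: ✓ (witness j=0)
  i=1: ✗ (none in [1,3])
  i=2: ✗ (none in [2,4])
  i=3: ✗ (none in [3,5])
  i=4: ✓ (witness j=6)
  i=5: ✓ (witness j=6)
  i=6: ✓ (witness j=6)
Positions where it holds: {0, 4, 5, 6} → 4.

4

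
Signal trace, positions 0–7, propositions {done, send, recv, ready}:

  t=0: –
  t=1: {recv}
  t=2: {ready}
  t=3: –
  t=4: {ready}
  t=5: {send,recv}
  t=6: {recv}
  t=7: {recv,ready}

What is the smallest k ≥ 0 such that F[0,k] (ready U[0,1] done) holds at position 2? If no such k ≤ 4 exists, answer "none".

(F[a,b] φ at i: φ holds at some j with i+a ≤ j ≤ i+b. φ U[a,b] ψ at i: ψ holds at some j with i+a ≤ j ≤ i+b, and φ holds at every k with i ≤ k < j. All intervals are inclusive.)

Scan j = 2,3,… for (ready U[0,1] done):
  j=2: fails
  j=3: fails
  j=4: fails
  j=5: fails
  j=6: fails
No j in [2,6] satisfies it → none.

none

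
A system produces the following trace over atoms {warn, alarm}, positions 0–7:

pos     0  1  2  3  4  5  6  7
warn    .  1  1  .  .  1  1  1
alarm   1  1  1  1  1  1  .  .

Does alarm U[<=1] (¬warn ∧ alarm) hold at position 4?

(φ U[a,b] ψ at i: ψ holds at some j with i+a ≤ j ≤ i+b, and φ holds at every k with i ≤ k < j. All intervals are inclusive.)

Holds

Need some j in [4,5] with (¬warn ∧ alarm), and alarm at every k in [4,j-1].
  j=4: (¬warn ∧ alarm) holds; no prefix to check → satisfied.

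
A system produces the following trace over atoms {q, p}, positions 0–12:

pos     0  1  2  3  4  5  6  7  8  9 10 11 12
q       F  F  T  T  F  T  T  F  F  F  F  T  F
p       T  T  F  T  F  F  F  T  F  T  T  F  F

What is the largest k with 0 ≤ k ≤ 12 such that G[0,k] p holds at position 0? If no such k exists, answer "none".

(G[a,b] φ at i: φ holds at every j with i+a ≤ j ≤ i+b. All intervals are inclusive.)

1

p must hold from j=0 onward; find where it first fails.
  j=0: holds
  j=1: holds
  j=2: fails
Holds on [0,1], so largest k = 1.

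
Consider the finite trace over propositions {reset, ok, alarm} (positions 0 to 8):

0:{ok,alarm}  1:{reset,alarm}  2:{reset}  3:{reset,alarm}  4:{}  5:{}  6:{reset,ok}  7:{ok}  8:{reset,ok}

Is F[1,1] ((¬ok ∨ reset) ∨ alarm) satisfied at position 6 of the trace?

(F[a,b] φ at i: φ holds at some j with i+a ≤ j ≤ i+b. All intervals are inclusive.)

Check ((¬ok ∨ reset) ∨ alarm) at each j in [7,7]:
  j=7: false
No position in the window satisfies it → formula fails.

No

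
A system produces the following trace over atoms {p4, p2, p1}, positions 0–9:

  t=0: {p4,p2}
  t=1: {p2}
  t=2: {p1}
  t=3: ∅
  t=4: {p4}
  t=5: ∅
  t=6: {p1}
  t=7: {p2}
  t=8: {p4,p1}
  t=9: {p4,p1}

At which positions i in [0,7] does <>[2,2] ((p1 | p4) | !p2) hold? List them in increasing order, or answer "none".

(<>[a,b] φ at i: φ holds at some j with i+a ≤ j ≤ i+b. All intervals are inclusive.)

0, 1, 2, 3, 4, 6, 7

Evaluate at each i in [0,7]:
  i=0: ✓ (witness j=2)
  i=1: ✓ (witness j=3)
  i=2: ✓ (witness j=4)
  i=3: ✓ (witness j=5)
  i=4: ✓ (witness j=6)
  i=5: ✗ (none in [7,7])
  i=6: ✓ (witness j=8)
  i=7: ✓ (witness j=9)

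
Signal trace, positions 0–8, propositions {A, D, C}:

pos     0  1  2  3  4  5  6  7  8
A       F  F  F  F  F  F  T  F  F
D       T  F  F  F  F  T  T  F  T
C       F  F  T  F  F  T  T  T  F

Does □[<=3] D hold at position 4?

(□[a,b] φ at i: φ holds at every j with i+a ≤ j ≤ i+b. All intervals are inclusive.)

False

Check D at every j in [4,7]:
  j=4: false
  j=5: true
  j=6: true
  j=7: false
Fails at j=4 → formula fails.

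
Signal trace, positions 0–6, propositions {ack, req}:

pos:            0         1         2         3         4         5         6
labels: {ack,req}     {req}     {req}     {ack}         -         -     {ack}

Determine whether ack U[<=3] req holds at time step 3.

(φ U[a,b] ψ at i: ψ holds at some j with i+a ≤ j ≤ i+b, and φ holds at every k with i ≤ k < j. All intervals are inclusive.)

Need some j in [3,6] with req, and ack at every k in [3,j-1].
  j=3: req false.
  j=4: req false.
  j=5: req false.
  j=6: req false.
No j in the window works → until fails.

Does not hold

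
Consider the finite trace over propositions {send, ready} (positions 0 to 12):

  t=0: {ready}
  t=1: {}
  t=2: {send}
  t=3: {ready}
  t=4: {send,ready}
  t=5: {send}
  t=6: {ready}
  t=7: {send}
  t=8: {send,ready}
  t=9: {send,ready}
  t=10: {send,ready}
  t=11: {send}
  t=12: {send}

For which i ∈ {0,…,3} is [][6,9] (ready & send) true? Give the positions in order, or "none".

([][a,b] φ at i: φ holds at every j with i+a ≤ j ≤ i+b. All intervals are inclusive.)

none

Evaluate at each i in [0,3]:
  i=0: ✗ (fails at j=6)
  i=1: ✗ (fails at j=7)
  i=2: ✗ (fails at j=11)
  i=3: ✗ (fails at j=11)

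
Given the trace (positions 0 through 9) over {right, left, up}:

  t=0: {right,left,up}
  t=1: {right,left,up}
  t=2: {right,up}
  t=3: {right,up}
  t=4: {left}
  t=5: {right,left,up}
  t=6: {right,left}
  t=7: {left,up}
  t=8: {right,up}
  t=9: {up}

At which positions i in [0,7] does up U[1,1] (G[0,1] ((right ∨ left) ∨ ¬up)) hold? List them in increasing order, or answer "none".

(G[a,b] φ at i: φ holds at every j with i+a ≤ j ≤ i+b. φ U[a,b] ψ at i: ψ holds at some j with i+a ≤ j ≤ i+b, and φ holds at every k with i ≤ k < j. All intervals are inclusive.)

Evaluate at each i in [0,7]:
  i=0: ✓ (rhs at j=1; lhs holds on [0,0])
  i=1: ✓ (rhs at j=2; lhs holds on [1,1])
  i=2: ✓ (rhs at j=3; lhs holds on [2,2])
  i=3: ✓ (rhs at j=4; lhs holds on [3,3])
  i=4: ✗ (lhs fails at k=4 before rhs at j=5)
  i=5: ✓ (rhs at j=6; lhs holds on [5,5])
  i=6: ✗ (lhs fails at k=6 before rhs at j=7)
  i=7: ✗ (no rhs in [8,8])

0, 1, 2, 3, 5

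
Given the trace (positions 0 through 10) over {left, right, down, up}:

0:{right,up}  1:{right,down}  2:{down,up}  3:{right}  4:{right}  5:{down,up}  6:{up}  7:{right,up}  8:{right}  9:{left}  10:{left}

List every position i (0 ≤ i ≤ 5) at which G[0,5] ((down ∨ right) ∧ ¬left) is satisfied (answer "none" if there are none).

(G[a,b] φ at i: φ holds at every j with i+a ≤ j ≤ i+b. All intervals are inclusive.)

0

Evaluate at each i in [0,5]:
  i=0: ✓ (all of [0,5])
  i=1: ✗ (fails at j=6)
  i=2: ✗ (fails at j=6)
  i=3: ✗ (fails at j=6)
  i=4: ✗ (fails at j=6)
  i=5: ✗ (fails at j=6)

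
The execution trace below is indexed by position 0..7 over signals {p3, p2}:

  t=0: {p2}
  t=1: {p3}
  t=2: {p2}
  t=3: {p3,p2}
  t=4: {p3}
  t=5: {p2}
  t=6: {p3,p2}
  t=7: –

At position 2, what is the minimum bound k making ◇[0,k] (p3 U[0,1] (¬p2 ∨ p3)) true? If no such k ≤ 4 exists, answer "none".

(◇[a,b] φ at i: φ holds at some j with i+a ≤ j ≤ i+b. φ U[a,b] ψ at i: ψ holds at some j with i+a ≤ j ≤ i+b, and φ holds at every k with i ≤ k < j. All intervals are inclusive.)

Scan j = 2,3,… for (p3 U[0,1] (¬p2 ∨ p3)):
  j=2: fails
  j=3: holds
First hit at j=3, so smallest k = 3-2 = 1.

1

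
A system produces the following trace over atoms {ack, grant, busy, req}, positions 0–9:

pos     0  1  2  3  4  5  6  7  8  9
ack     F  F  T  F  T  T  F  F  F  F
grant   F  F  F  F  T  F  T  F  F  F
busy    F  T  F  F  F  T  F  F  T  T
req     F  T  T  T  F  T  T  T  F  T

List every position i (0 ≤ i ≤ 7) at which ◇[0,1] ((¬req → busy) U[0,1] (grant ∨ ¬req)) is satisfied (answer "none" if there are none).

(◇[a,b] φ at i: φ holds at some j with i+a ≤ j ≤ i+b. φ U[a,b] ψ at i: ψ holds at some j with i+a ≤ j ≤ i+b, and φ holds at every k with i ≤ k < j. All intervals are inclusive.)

Evaluate at each i in [0,7]:
  i=0: ✓ (witness j=0)
  i=1: ✗ (none in [1,2])
  i=2: ✓ (witness j=3)
  i=3: ✓ (witness j=3)
  i=4: ✓ (witness j=4)
  i=5: ✓ (witness j=5)
  i=6: ✓ (witness j=6)
  i=7: ✓ (witness j=7)

0, 2, 3, 4, 5, 6, 7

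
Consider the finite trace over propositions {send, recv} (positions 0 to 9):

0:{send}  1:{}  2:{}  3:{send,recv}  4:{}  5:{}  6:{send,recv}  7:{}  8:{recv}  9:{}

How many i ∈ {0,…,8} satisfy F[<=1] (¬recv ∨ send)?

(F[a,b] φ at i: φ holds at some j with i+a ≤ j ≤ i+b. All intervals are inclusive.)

9

Evaluate at each i in [0,8]:
  i=0: ✓ (witness j=0)
  i=1: ✓ (witness j=1)
  i=2: ✓ (witness j=2)
  i=3: ✓ (witness j=3)
  i=4: ✓ (witness j=4)
  i=5: ✓ (witness j=5)
  i=6: ✓ (witness j=6)
  i=7: ✓ (witness j=7)
  i=8: ✓ (witness j=9)
Positions where it holds: {0, 1, 2, 3, 4, 5, 6, 7, 8} → 9.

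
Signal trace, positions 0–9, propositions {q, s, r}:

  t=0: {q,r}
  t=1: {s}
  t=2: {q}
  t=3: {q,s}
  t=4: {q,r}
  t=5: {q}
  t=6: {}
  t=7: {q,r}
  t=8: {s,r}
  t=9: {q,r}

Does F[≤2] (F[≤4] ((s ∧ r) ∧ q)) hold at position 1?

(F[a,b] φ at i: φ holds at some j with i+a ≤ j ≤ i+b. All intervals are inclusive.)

False

Check F[≤4] ((s ∧ r) ∧ q) at each j in [1,3]:
  j=1: fails (none in [1,5])
  j=2: fails (none in [2,6])
  j=3: fails (none in [3,7])
No position in the window satisfies it → formula fails.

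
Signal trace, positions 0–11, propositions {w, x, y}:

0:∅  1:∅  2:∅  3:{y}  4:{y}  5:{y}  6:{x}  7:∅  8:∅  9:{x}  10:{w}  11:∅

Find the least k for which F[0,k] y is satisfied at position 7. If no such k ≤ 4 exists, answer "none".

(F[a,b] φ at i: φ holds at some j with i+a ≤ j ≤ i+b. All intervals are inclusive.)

none

Scan j = 7,8,… for y:
  j=7: fails
  j=8: fails
  j=9: fails
  j=10: fails
  j=11: fails
No j in [7,11] satisfies it → none.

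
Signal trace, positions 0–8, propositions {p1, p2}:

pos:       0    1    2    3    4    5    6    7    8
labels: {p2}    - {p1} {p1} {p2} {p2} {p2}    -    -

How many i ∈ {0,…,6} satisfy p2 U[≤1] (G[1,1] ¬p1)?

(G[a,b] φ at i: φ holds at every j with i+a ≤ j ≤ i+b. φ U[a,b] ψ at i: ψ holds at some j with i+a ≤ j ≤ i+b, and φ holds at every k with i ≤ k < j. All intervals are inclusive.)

Evaluate at each i in [0,6]:
  i=0: ✓ (rhs at j=0)
  i=1: ✗ (no rhs in [1,2])
  i=2: ✗ (lhs fails at k=2 before rhs at j=3)
  i=3: ✓ (rhs at j=3)
  i=4: ✓ (rhs at j=4)
  i=5: ✓ (rhs at j=5)
  i=6: ✓ (rhs at j=6)
Positions where it holds: {0, 3, 4, 5, 6} → 5.

5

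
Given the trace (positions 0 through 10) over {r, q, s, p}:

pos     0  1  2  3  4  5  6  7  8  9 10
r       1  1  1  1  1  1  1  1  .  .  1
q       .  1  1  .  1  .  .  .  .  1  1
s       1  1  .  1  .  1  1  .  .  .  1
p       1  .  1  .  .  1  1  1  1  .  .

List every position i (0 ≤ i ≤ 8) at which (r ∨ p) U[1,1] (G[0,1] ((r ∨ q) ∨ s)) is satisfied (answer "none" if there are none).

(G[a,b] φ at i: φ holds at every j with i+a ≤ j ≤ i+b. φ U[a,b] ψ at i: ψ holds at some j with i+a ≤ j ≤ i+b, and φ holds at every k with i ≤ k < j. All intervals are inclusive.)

Evaluate at each i in [0,8]:
  i=0: ✓ (rhs at j=1; lhs holds on [0,0])
  i=1: ✓ (rhs at j=2; lhs holds on [1,1])
  i=2: ✓ (rhs at j=3; lhs holds on [2,2])
  i=3: ✓ (rhs at j=4; lhs holds on [3,3])
  i=4: ✓ (rhs at j=5; lhs holds on [4,4])
  i=5: ✓ (rhs at j=6; lhs holds on [5,5])
  i=6: ✗ (no rhs in [7,7])
  i=7: ✗ (no rhs in [8,8])
  i=8: ✓ (rhs at j=9; lhs holds on [8,8])

0, 1, 2, 3, 4, 5, 8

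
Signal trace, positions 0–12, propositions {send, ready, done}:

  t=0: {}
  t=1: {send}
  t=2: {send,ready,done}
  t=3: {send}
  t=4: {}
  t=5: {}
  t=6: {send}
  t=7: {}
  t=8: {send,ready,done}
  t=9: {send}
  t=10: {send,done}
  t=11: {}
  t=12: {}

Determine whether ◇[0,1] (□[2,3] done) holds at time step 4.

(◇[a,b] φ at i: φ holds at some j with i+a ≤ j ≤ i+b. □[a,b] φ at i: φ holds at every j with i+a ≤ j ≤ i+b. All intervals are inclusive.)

Check □[2,3] done at each j in [4,5]:
  j=4: fails at 6
  j=5: fails at 7
No position in the window satisfies it → formula fails.

No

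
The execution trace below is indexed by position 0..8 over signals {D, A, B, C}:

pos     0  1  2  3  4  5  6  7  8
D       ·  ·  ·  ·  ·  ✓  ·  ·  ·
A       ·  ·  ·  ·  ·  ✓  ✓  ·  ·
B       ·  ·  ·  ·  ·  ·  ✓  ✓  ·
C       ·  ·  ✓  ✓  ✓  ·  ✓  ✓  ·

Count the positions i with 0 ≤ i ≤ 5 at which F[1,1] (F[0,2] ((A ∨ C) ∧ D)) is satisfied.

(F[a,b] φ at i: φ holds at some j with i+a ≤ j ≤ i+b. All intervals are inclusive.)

Evaluate at each i in [0,5]:
  i=0: ✗ (none in [1,1])
  i=1: ✗ (none in [2,2])
  i=2: ✓ (witness j=3)
  i=3: ✓ (witness j=4)
  i=4: ✓ (witness j=5)
  i=5: ✗ (none in [6,6])
Positions where it holds: {2, 3, 4} → 3.

3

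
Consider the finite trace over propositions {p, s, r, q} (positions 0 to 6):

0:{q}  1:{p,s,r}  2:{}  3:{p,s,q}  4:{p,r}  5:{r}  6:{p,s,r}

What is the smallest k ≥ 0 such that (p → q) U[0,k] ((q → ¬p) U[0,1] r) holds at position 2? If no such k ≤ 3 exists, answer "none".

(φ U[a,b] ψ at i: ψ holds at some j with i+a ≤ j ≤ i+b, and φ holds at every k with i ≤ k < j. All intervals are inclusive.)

Need earliest j ≥ 2 with ((q → ¬p) U[0,1] r), and (p → q) at every k in [2,j-1].
  j=2: rhs fails.
  j=3: rhs fails.
  j=4: rhs holds; lhs holds on [2,3]. k = 2.

2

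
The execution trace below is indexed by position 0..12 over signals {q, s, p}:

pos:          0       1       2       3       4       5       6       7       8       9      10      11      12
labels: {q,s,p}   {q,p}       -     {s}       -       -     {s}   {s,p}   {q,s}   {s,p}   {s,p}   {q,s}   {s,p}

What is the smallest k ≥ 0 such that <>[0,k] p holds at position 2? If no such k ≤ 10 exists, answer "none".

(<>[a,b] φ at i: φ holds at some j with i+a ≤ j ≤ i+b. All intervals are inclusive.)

Scan j = 2,3,… for p:
  j=2: fails
  j=3: fails
  j=4: fails
  j=5: fails
  j=6: fails
  j=7: holds
First hit at j=7, so smallest k = 7-2 = 5.

5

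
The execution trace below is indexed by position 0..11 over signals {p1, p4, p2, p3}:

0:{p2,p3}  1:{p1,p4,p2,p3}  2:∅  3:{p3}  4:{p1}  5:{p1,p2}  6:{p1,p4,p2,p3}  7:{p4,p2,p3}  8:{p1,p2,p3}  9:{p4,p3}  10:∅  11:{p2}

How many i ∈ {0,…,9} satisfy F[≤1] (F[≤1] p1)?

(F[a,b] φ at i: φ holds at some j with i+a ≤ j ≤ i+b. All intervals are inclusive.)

Evaluate at each i in [0,9]:
  i=0: ✓ (witness j=0)
  i=1: ✓ (witness j=1)
  i=2: ✓ (witness j=3)
  i=3: ✓ (witness j=3)
  i=4: ✓ (witness j=4)
  i=5: ✓ (witness j=5)
  i=6: ✓ (witness j=6)
  i=7: ✓ (witness j=7)
  i=8: ✓ (witness j=8)
  i=9: ✗ (none in [9,10])
Positions where it holds: {0, 1, 2, 3, 4, 5, 6, 7, 8} → 9.

9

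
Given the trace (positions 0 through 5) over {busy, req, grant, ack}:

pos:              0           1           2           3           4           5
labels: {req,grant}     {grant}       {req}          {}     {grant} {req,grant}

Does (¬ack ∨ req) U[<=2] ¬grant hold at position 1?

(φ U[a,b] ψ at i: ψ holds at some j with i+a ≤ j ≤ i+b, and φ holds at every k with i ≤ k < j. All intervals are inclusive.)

Need some j in [1,3] with ¬grant, and (¬ack ∨ req) at every k in [1,j-1].
  j=1: ¬grant false.
  j=2: ¬grant holds; (¬ack ∨ req) holds at every k in [1,1] → satisfied.

Holds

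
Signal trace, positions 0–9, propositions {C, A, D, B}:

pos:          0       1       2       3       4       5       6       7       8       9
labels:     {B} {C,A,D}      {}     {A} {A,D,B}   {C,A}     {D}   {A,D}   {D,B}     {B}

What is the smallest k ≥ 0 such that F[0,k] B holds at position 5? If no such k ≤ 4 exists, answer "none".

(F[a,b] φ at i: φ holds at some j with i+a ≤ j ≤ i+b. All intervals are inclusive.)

3

Scan j = 5,6,… for B:
  j=5: fails
  j=6: fails
  j=7: fails
  j=8: holds
First hit at j=8, so smallest k = 8-5 = 3.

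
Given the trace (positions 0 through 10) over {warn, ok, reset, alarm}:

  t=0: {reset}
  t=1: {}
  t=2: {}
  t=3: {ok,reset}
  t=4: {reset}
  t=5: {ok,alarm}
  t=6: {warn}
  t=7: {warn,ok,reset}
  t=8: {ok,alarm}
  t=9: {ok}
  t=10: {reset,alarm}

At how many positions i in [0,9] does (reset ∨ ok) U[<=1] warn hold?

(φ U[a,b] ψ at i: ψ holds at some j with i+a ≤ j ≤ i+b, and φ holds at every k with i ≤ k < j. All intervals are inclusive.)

Evaluate at each i in [0,9]:
  i=0: ✗ (no rhs in [0,1])
  i=1: ✗ (no rhs in [1,2])
  i=2: ✗ (no rhs in [2,3])
  i=3: ✗ (no rhs in [3,4])
  i=4: ✗ (no rhs in [4,5])
  i=5: ✓ (rhs at j=6; lhs holds on [5,5])
  i=6: ✓ (rhs at j=6)
  i=7: ✓ (rhs at j=7)
  i=8: ✗ (no rhs in [8,9])
  i=9: ✗ (no rhs in [9,10])
Positions where it holds: {5, 6, 7} → 3.

3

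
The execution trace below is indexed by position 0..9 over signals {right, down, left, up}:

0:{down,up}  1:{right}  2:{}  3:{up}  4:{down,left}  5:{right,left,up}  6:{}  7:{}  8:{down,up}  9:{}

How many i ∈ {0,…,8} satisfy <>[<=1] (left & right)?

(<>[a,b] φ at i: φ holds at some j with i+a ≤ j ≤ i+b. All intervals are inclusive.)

2

Evaluate at each i in [0,8]:
  i=0: ✗ (none in [0,1])
  i=1: ✗ (none in [1,2])
  i=2: ✗ (none in [2,3])
  i=3: ✗ (none in [3,4])
  i=4: ✓ (witness j=5)
  i=5: ✓ (witness j=5)
  i=6: ✗ (none in [6,7])
  i=7: ✗ (none in [7,8])
  i=8: ✗ (none in [8,9])
Positions where it holds: {4, 5} → 2.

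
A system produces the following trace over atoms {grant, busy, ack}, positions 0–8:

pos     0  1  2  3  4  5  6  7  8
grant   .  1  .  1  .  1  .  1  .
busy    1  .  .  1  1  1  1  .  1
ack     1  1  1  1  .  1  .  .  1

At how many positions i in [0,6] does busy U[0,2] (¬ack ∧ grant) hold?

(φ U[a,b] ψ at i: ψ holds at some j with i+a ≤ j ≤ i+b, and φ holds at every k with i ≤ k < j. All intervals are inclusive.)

Evaluate at each i in [0,6]:
  i=0: ✗ (no rhs in [0,2])
  i=1: ✗ (no rhs in [1,3])
  i=2: ✗ (no rhs in [2,4])
  i=3: ✗ (no rhs in [3,5])
  i=4: ✗ (no rhs in [4,6])
  i=5: ✓ (rhs at j=7; lhs holds on [5,6])
  i=6: ✓ (rhs at j=7; lhs holds on [6,6])
Positions where it holds: {5, 6} → 2.

2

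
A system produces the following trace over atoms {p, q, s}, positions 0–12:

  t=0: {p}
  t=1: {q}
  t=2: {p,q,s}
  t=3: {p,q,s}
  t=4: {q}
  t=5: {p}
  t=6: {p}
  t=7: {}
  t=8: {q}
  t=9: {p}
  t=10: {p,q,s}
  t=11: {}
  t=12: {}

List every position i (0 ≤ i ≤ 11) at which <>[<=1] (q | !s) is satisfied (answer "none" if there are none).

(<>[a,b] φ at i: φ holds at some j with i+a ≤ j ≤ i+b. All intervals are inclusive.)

Evaluate at each i in [0,11]:
  i=0: ✓ (witness j=0)
  i=1: ✓ (witness j=1)
  i=2: ✓ (witness j=2)
  i=3: ✓ (witness j=3)
  i=4: ✓ (witness j=4)
  i=5: ✓ (witness j=5)
  i=6: ✓ (witness j=6)
  i=7: ✓ (witness j=7)
  i=8: ✓ (witness j=8)
  i=9: ✓ (witness j=9)
  i=10: ✓ (witness j=10)
  i=11: ✓ (witness j=11)

0, 1, 2, 3, 4, 5, 6, 7, 8, 9, 10, 11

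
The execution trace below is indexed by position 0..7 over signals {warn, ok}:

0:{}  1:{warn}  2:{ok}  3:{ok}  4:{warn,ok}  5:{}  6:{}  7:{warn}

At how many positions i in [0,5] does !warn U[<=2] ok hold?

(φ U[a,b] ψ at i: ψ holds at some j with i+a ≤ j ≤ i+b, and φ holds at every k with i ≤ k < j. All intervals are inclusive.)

Evaluate at each i in [0,5]:
  i=0: ✗ (lhs fails at k=1 before rhs at j=2)
  i=1: ✗ (lhs fails at k=1 before rhs at j=2)
  i=2: ✓ (rhs at j=2)
  i=3: ✓ (rhs at j=3)
  i=4: ✓ (rhs at j=4)
  i=5: ✗ (no rhs in [5,7])
Positions where it holds: {2, 3, 4} → 3.

3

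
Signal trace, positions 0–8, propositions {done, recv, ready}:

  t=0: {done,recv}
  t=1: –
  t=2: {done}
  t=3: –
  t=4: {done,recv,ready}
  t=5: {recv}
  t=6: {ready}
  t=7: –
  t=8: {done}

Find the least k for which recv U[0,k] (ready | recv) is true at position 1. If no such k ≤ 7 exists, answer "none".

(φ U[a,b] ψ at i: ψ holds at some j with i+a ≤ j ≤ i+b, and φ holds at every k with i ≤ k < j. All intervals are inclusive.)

none

Need earliest j ≥ 1 with (ready | recv), and recv at every k in [1,j-1].
  j=1: rhs fails.
  j=2: rhs fails.
  j=3: rhs fails.
  j=4: rhs holds but lhs fails at k=1.
  j=5: rhs holds but lhs fails at k=1.
  j=6: rhs holds but lhs fails at k=1.
  j=7: rhs fails.
  j=8: rhs fails.
No witness within the range → none.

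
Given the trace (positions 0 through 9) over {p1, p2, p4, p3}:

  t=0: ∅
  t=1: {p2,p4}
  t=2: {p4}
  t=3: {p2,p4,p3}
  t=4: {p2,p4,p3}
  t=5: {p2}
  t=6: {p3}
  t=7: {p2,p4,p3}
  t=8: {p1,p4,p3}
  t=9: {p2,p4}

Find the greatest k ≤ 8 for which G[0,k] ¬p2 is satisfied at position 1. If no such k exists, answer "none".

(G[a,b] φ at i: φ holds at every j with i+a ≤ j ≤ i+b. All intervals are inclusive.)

none

¬p2 must hold from j=1 onward; find where it first fails.
  j=1: fails → no k works.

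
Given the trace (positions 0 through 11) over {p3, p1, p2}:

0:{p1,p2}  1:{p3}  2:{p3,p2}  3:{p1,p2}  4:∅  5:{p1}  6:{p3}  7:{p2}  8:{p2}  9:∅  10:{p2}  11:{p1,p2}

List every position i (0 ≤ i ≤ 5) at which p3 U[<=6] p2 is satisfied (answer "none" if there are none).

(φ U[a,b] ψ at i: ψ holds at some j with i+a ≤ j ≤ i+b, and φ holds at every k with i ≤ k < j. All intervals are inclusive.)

Evaluate at each i in [0,5]:
  i=0: ✓ (rhs at j=0)
  i=1: ✓ (rhs at j=2; lhs holds on [1,1])
  i=2: ✓ (rhs at j=2)
  i=3: ✓ (rhs at j=3)
  i=4: ✗ (lhs fails at k=4 before rhs at j=7)
  i=5: ✗ (lhs fails at k=5 before rhs at j=7)

0, 1, 2, 3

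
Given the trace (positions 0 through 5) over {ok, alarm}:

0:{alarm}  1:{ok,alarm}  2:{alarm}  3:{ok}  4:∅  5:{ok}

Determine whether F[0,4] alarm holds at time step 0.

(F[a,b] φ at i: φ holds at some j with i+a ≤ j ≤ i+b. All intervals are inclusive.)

Yes

Check alarm at each j in [0,4]:
  j=0: true
  j=1: true
  j=2: true
  j=3: false
  j=4: false
Found at j=0 → formula holds.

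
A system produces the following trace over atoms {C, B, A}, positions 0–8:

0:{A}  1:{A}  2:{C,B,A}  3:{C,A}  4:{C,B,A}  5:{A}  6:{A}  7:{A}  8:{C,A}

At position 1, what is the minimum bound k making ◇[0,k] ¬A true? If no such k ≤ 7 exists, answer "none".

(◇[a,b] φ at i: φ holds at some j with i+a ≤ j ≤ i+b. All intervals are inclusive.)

Scan j = 1,2,… for ¬A:
  j=1: fails
  j=2: fails
  j=3: fails
  j=4: fails
  j=5: fails
  j=6: fails
  j=7: fails
  j=8: fails
No j in [1,8] satisfies it → none.

none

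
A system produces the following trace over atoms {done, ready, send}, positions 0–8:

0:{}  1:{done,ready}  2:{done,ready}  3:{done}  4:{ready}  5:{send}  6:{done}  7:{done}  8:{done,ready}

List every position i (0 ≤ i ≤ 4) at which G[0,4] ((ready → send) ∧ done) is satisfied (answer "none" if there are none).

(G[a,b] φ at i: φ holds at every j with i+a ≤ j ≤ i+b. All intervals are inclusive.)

none

Evaluate at each i in [0,4]:
  i=0: ✗ (fails at j=0)
  i=1: ✗ (fails at j=1)
  i=2: ✗ (fails at j=2)
  i=3: ✗ (fails at j=4)
  i=4: ✗ (fails at j=4)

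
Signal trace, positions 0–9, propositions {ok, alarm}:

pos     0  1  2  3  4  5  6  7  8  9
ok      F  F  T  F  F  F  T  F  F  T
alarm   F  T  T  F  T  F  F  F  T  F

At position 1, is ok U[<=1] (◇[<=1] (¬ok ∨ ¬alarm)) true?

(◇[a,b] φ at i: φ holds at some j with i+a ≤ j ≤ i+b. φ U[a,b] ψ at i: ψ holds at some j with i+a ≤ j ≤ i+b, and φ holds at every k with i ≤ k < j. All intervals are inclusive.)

True

Need some j in [1,2] with ◇[<=1] (¬ok ∨ ¬alarm), and ok at every k in [1,j-1].
  j=1: ◇[<=1] (¬ok ∨ ¬alarm) holds; no prefix to check → satisfied.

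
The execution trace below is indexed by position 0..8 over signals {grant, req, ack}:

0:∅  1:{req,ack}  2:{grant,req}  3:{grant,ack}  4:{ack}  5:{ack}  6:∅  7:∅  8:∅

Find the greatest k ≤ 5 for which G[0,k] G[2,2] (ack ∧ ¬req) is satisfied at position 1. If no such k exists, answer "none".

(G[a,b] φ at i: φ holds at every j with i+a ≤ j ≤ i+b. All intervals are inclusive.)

G[2,2] (ack ∧ ¬req) must hold from j=1 onward; find where it first fails.
  j=1: holds
  j=2: holds
  j=3: holds
  j=4: fails
Holds on [1,3], so largest k = 2.

2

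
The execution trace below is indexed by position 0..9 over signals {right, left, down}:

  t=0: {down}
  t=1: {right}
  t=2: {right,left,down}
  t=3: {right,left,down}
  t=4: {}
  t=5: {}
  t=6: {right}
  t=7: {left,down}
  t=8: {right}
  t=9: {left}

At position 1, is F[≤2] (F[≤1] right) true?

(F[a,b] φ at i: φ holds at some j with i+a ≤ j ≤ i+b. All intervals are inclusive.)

Check F[≤1] right at each j in [1,3]:
  j=1: holds (witness at 1)
  j=2: holds (witness at 2)
  j=3: holds (witness at 3)
Found at j=1 → formula holds.

Yes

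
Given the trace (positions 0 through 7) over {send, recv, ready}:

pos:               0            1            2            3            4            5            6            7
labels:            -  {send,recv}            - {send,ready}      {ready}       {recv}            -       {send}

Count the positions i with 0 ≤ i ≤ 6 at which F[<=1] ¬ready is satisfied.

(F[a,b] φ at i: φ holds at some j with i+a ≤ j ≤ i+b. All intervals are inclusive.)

Evaluate at each i in [0,6]:
  i=0: ✓ (witness j=0)
  i=1: ✓ (witness j=1)
  i=2: ✓ (witness j=2)
  i=3: ✗ (none in [3,4])
  i=4: ✓ (witness j=5)
  i=5: ✓ (witness j=5)
  i=6: ✓ (witness j=6)
Positions where it holds: {0, 1, 2, 4, 5, 6} → 6.

6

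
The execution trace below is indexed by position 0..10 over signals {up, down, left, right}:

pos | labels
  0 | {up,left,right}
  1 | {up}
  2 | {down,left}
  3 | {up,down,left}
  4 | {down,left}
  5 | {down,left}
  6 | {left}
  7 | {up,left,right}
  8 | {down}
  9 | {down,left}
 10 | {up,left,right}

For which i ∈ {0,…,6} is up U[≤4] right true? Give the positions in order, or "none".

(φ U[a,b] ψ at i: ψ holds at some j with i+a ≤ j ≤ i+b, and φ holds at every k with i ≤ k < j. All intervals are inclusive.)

0

Evaluate at each i in [0,6]:
  i=0: ✓ (rhs at j=0)
  i=1: ✗ (no rhs in [1,5])
  i=2: ✗ (no rhs in [2,6])
  i=3: ✗ (lhs fails at k=4 before rhs at j=7)
  i=4: ✗ (lhs fails at k=4 before rhs at j=7)
  i=5: ✗ (lhs fails at k=5 before rhs at j=7)
  i=6: ✗ (lhs fails at k=6 before rhs at j=7)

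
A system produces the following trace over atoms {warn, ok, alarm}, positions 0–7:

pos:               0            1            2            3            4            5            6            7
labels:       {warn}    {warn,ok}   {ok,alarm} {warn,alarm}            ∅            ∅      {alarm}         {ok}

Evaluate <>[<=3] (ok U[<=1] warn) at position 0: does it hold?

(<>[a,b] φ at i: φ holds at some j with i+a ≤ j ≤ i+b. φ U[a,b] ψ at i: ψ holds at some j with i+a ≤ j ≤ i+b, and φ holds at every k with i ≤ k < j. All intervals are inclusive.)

Holds

Check (ok U[<=1] warn) at each j in [0,3]:
  j=0: holds
  j=1: holds
  j=2: holds
  j=3: holds
Found at j=0 → formula holds.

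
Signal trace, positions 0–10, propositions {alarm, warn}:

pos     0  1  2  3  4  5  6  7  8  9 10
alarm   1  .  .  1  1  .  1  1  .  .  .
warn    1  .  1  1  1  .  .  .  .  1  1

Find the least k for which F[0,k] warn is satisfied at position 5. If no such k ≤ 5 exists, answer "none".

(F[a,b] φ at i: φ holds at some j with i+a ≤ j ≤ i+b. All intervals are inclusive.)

4

Scan j = 5,6,… for warn:
  j=5: fails
  j=6: fails
  j=7: fails
  j=8: fails
  j=9: holds
First hit at j=9, so smallest k = 9-5 = 4.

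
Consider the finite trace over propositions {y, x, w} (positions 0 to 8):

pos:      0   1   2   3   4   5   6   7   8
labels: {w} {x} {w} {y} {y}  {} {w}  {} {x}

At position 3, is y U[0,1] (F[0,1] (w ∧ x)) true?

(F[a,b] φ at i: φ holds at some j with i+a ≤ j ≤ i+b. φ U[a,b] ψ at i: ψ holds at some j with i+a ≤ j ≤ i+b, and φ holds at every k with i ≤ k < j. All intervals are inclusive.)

Need some j in [3,4] with F[0,1] (w ∧ x), and y at every k in [3,j-1].
  j=3: F[0,1] (w ∧ x) — fails (none in [3,4]).
  j=4: F[0,1] (w ∧ x) — fails (none in [4,5]).
No j in the window works → until fails.

No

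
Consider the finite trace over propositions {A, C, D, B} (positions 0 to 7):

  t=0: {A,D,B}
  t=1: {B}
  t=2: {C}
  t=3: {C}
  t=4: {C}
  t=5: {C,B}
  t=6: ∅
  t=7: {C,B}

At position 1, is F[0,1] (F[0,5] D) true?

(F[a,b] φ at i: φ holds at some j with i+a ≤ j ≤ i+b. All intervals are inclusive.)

False

Check F[0,5] D at each j in [1,2]:
  j=1: fails (none in [1,6])
  j=2: fails (none in [2,7])
No position in the window satisfies it → formula fails.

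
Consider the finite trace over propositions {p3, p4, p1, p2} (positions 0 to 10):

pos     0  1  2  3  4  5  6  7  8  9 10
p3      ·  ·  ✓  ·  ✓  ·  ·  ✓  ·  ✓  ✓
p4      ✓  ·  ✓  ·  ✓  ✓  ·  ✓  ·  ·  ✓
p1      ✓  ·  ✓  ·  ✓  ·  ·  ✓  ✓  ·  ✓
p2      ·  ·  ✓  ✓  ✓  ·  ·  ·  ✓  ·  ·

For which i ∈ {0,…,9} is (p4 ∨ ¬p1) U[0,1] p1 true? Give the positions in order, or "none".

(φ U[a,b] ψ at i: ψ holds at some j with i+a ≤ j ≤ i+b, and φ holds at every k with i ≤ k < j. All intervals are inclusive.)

0, 1, 2, 3, 4, 6, 7, 8, 9

Evaluate at each i in [0,9]:
  i=0: ✓ (rhs at j=0)
  i=1: ✓ (rhs at j=2; lhs holds on [1,1])
  i=2: ✓ (rhs at j=2)
  i=3: ✓ (rhs at j=4; lhs holds on [3,3])
  i=4: ✓ (rhs at j=4)
  i=5: ✗ (no rhs in [5,6])
  i=6: ✓ (rhs at j=7; lhs holds on [6,6])
  i=7: ✓ (rhs at j=7)
  i=8: ✓ (rhs at j=8)
  i=9: ✓ (rhs at j=10; lhs holds on [9,9])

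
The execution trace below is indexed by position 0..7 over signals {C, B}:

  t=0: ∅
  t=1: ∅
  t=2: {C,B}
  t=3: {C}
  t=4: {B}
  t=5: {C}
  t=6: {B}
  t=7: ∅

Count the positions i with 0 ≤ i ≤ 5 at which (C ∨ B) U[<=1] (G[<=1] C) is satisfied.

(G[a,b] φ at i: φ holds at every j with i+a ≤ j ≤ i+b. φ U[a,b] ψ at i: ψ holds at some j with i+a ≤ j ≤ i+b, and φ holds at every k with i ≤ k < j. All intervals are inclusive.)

Evaluate at each i in [0,5]:
  i=0: ✗ (no rhs in [0,1])
  i=1: ✗ (lhs fails at k=1 before rhs at j=2)
  i=2: ✓ (rhs at j=2)
  i=3: ✗ (no rhs in [3,4])
  i=4: ✗ (no rhs in [4,5])
  i=5: ✗ (no rhs in [5,6])
Positions where it holds: {2} → 1.

1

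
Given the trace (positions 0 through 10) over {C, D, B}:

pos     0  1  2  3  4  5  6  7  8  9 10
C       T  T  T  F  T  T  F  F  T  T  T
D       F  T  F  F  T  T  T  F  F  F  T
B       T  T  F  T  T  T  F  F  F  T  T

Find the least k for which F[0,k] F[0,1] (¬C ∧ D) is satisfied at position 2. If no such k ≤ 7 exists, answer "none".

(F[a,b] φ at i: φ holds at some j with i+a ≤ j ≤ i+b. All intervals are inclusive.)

3

Scan j = 2,3,… for F[0,1] (¬C ∧ D):
  j=2: fails
  j=3: fails
  j=4: fails
  j=5: holds
First hit at j=5, so smallest k = 5-2 = 3.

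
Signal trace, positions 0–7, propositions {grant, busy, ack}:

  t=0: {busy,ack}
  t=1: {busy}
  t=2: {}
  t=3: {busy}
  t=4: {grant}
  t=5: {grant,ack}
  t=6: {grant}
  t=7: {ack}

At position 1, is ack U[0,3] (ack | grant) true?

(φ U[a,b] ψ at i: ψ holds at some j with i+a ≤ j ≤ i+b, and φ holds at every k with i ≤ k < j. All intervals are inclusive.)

Does not hold

Need some j in [1,4] with (ack | grant), and ack at every k in [1,j-1].
  j=1: (ack | grant) false.
  j=2: (ack | grant) false.
  j=3: (ack | grant) false.
  j=4: (ack | grant) holds, but ack fails at k=1 → not this j.
No j in the window works → until fails.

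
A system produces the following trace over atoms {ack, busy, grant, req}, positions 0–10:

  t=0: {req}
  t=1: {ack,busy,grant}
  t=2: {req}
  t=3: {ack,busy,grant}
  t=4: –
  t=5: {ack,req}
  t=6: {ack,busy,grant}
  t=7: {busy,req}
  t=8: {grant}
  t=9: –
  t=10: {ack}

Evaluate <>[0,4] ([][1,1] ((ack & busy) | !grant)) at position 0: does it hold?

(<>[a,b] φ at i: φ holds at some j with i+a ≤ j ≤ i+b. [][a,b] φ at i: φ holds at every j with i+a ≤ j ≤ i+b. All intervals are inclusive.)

Check [][1,1] ((ack & busy) | !grant) at each j in [0,4]:
  j=0: holds on [1,1]
  j=1: holds on [2,2]
  j=2: holds on [3,3]
  j=3: holds on [4,4]
  j=4: holds on [5,5]
Found at j=0 → formula holds.

True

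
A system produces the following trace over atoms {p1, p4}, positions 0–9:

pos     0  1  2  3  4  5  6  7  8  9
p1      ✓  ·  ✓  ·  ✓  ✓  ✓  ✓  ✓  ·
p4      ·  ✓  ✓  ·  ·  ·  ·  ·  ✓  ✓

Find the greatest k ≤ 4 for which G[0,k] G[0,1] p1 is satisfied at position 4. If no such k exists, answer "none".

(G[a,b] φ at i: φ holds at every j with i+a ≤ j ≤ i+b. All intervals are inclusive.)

3

G[0,1] p1 must hold from j=4 onward; find where it first fails.
  j=4: holds
  j=5: holds
  j=6: holds
  j=7: holds
  j=8: fails
Holds on [4,7], so largest k = 3.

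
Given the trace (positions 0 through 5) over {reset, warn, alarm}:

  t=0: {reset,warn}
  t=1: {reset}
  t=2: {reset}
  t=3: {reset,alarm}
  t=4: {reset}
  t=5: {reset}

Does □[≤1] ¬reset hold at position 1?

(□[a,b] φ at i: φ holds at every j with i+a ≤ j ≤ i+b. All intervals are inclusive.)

No

Check ¬reset at every j in [1,2]:
  j=1: false
  j=2: false
Fails at j=1 → formula fails.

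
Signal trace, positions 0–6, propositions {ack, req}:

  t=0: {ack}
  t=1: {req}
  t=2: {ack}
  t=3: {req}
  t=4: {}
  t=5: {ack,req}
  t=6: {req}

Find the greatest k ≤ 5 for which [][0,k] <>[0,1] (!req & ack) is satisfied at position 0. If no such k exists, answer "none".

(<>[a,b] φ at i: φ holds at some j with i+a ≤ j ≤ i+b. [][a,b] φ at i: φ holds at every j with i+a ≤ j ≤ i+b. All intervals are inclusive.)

<>[0,1] (!req & ack) must hold from j=0 onward; find where it first fails.
  j=0: holds
  j=1: holds
  j=2: holds
  j=3: fails
Holds on [0,2], so largest k = 2.

2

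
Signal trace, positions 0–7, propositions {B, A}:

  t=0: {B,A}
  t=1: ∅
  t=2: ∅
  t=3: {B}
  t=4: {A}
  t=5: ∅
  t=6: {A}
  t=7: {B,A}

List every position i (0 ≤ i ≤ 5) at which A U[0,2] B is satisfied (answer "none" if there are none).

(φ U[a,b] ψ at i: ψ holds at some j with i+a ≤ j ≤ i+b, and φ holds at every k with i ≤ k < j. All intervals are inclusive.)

0, 3

Evaluate at each i in [0,5]:
  i=0: ✓ (rhs at j=0)
  i=1: ✗ (lhs fails at k=1 before rhs at j=3)
  i=2: ✗ (lhs fails at k=2 before rhs at j=3)
  i=3: ✓ (rhs at j=3)
  i=4: ✗ (no rhs in [4,6])
  i=5: ✗ (lhs fails at k=5 before rhs at j=7)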